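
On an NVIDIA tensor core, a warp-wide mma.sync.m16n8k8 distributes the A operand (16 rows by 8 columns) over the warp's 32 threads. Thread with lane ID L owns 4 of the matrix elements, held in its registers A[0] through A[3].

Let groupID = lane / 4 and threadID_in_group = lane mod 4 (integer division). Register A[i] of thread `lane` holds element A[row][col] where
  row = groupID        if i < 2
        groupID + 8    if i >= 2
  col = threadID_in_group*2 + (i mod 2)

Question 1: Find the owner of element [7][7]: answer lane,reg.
31,1

r: 7->gid=7,r8=0  c: 7->tid=3,i&1=1
L=7*4+3=31  i=0*2+1=1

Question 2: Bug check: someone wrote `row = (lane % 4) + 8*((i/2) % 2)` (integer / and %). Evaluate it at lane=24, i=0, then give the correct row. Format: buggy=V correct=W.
`(lane % 4) + 8*((i/2) % 2)`[24,0]⇒0
lane 24⇒24/4=6, 24 mod 4=0
i=0  r:6+0⇒6  c:2·0+0⇒0
row: 0 vs 6

buggy=0 correct=6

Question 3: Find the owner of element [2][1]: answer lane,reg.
r:2=>grp=2,rB=0  c:1=>tig=0,lo=1
L=2*4+0=8  i=0*2+1=1

8,1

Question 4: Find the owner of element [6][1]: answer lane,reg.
r=6→G=6,rhi=0  c=1→T=0,p=1
L=6*4+0=24  i=0*2+1=1

24,1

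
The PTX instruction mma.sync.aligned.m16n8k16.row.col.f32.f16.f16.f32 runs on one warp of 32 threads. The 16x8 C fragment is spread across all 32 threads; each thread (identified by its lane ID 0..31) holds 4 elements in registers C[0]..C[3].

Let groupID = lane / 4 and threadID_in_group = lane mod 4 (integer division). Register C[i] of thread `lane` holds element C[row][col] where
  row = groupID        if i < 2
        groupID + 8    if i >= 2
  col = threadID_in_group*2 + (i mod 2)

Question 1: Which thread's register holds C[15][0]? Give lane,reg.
r=15->g=7,rb=1  c=0->t=0,b0=0
L=7*4+0=28  i=1*2+0=2

28,2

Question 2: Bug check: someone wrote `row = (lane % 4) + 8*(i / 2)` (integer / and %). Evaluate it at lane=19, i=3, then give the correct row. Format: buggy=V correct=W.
`(lane % 4) + 8*(i / 2)`[19,3]->11
19: g=4,t=3
[3] (4+8,3*2+1) = (12,7)
row: 11 vs 12

buggy=11 correct=12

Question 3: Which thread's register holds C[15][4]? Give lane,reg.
r=15⇒gr=7,Rb=1  c=4⇒th=2,odd=0
L=7*4+2=30  i=1*2+0=2

30,2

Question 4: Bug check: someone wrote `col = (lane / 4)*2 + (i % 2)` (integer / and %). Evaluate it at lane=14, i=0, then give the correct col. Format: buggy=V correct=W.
`(lane / 4)*2 + (i % 2)`[14,0]→6
lane 14→14/4=3, 14 mod 4=2
i=0  r:3+0→3  c:2·2+0→4
col: 6 vs 4

buggy=6 correct=4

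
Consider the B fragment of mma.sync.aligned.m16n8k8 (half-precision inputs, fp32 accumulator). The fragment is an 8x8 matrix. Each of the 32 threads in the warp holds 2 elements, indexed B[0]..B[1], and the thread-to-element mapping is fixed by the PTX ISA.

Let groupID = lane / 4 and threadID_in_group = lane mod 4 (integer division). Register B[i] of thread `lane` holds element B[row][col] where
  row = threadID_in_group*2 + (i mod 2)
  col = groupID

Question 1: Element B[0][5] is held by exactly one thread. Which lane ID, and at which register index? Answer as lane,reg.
20,0

c=5->g=5  r=0->t=0,b0=0
L=5*4+0=20  i=0=0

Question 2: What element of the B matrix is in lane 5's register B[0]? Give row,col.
L=5=>grp=5>>2=1, tig=5&3=1
[0]=>row 1·2+0=2  col grp=1

2,1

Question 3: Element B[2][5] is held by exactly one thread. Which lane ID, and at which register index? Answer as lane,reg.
c: 5->gid=5  r: 2->tid=1,i&1=0
L=5*4+1=21  i=0=0

21,0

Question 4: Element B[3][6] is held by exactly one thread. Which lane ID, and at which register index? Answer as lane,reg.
c=6⇒gr=6  r=3⇒th=1,odd=1
L=6*4+1=25  i=1=1

25,1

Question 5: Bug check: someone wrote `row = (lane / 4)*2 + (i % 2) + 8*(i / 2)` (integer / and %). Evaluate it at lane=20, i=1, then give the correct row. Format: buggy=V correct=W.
buggy=11 correct=1

`(lane / 4)*2 + (i % 2) + 8*(i / 2)`[20,1]->11
L=20->gid=20>>2=5, tid=20&3=0
[1]->row 0·2+1=1  col gid=5
row: 11 vs 1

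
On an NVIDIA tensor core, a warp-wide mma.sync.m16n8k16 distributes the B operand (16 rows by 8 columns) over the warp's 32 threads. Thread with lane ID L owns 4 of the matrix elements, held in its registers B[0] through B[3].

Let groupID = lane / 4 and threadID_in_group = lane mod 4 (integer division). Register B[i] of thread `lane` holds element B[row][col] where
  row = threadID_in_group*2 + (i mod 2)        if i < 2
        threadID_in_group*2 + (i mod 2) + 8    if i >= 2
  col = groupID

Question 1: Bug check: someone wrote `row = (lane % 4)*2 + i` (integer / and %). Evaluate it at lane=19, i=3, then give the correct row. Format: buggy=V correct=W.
`(lane % 4)*2 + i`[19,3]->9
L=19->gid=19>>2=4, tid=19&3=3
[3]->row 3·2+1+8=15  col gid=4
row: 9 vs 15

buggy=9 correct=15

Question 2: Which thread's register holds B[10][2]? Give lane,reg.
c: 2->gid=2  r: 10->r8=1,tid=1,i&1=0
L=2*4+1=9  i=1*2+0=2

9,2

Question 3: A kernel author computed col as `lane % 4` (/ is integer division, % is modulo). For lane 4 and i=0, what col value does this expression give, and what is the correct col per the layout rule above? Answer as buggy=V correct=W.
`lane % 4`[4,0]=>0
4: grp=1,tig=0
[0] (0*2+0+0,1) = (0,1)
col: 0 vs 1

buggy=0 correct=1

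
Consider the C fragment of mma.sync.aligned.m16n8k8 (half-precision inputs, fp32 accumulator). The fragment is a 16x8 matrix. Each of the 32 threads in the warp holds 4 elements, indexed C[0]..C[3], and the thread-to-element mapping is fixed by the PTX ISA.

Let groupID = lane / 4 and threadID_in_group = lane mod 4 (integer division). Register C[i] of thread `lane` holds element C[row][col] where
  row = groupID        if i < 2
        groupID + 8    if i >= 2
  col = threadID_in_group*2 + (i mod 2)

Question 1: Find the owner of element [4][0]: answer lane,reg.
16,0

r=4⇒gr=4,Rb=0  c=0⇒th=0,odd=0
L=4*4+0=16  i=0*2+0=0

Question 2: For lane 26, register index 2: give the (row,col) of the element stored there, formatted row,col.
14,4

L=26->gid=26>>2=6, tid=26&3=2
[2]->row 6+8=14  col 2·2+0=4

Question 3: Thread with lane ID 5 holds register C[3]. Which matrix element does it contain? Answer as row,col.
lane 5=>5/4=1, 5 mod 4=1
i=3  r:1+8=>9  c:2·1+1=>3

9,3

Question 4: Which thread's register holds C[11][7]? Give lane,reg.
r:11=>grp=3,rB=1  c:7=>tig=3,lo=1
L=3*4+3=15  i=1*2+1=3

15,3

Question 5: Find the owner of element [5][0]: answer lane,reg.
r:5=>grp=5,rB=0  c:0=>tig=0,lo=0
L=5*4+0=20  i=0*2+0=0

20,0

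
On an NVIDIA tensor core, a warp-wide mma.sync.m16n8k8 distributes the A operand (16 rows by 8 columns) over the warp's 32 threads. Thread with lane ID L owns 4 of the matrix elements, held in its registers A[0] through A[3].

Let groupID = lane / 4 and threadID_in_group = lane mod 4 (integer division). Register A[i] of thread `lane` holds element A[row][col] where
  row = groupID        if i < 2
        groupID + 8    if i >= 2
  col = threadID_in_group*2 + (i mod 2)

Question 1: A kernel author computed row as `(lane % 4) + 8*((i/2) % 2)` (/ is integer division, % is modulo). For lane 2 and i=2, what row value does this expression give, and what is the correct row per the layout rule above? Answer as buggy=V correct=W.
buggy=10 correct=8

`(lane % 4) + 8*((i/2) % 2)`[2,2]=>10
lane 2=>2/4=0, 2 mod 4=2
i=2  r:0+8=>8  c:2·2+0=>4
row: 10 vs 8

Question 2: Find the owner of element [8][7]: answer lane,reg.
3,3

r=8⇒gr=0,Rb=1  c=7⇒th=3,odd=1
L=0*4+3=3  i=1*2+1=3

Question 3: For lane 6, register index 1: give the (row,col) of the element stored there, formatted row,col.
1,5

lane 6=>6/4=1, 6 mod 4=2
i=1  r:1+0=>1  c:2·2+1=>5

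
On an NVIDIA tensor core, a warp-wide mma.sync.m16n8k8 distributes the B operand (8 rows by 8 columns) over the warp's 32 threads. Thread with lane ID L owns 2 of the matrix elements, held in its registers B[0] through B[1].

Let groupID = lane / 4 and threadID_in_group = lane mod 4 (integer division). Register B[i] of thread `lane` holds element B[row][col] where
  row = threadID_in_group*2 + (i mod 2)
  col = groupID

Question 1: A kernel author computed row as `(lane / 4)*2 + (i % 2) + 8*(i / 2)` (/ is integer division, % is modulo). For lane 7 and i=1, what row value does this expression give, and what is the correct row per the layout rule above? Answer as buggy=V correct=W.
buggy=3 correct=7

`(lane / 4)*2 + (i % 2) + 8*(i / 2)`[7,1]⇒3
L=7⇒gr=7>>2=1, th=7&3=3
[1]⇒row 3·2+1=7  col gr=1
row: 3 vs 7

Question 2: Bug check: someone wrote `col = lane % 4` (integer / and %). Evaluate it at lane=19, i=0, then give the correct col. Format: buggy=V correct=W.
buggy=3 correct=4

`lane % 4`[19,0]->3
19: g=4,t=3
[0] (3*2+0,4) = (6,4)
col: 3 vs 4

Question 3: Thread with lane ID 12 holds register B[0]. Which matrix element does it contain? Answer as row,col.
lane 12=>12/4=3, 12 mod 4=0
i=0  r:2·0+0=>0  c:3

0,3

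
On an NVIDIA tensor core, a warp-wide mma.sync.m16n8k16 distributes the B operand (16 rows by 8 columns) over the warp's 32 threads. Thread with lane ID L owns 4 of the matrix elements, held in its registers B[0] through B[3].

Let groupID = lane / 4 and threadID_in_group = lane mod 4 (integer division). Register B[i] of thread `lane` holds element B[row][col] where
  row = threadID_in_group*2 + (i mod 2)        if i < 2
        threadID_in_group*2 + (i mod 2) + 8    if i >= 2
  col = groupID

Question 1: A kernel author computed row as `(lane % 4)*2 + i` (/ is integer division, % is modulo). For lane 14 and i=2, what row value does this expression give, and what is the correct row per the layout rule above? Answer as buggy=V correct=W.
`(lane % 4)*2 + i`[14,2]->6
L=14->gid=14>>2=3, tid=14&3=2
[2]->row 2·2+0+8=12  col gid=3
row: 6 vs 12

buggy=6 correct=12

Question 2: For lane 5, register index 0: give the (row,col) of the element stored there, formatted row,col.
2,1

lane 5: gid=1 (5/4), tid=1 (5%4)
i=0: r=1*2+0+0=2, c=gid=1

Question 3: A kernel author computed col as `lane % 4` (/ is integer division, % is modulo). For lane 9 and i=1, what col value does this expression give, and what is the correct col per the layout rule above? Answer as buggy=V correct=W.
`lane % 4`[9,1]->1
lane 9->9/4=2, 9 mod 4=1
i=1  r:2·1+1+0->3  c:2
col: 1 vs 2

buggy=1 correct=2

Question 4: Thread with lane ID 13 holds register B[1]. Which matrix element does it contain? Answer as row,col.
3,3

lane 13: G=3 (13/4), T=1 (13%4)
i=1: r=1*2+1+0=3, c=G=3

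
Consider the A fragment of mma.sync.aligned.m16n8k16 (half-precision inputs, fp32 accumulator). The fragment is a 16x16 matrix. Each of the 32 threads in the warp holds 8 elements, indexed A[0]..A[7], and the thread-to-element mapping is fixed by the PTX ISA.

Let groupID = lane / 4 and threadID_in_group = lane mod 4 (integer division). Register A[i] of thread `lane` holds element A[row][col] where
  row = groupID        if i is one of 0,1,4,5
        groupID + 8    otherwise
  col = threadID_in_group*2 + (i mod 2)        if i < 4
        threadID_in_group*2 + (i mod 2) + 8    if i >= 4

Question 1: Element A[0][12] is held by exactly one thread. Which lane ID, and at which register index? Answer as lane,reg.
r: 0->gid=0,r8=0  c: 12->c8=1,tid=2,i&1=0
L=0*4+2=2  i=1*4+0*2+0=4

2,4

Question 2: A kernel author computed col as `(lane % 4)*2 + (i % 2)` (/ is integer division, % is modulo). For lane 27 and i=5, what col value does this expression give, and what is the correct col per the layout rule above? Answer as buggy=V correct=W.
buggy=7 correct=15

`(lane % 4)*2 + (i % 2)`[27,5]→7
lane 27: G=6 (27/4), T=3 (27%4)
i=5: r=6+0=6, c=3*2+1+8=15
col: 7 vs 15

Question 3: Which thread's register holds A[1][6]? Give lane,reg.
r=1->g=1,rb=0  c=6->cb=0,t=3,b0=0
L=1*4+3=7  i=0*4+0*2+0=0

7,0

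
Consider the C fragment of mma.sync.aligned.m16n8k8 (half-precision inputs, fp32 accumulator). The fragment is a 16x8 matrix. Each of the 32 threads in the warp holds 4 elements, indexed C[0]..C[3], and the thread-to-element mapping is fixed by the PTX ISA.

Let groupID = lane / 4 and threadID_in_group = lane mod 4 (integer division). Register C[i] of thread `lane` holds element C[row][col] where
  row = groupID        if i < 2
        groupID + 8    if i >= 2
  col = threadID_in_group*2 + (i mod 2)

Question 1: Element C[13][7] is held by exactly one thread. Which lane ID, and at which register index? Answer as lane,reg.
r: 13->gid=5,r8=1  c: 7->tid=3,i&1=1
L=5*4+3=23  i=1*2+1=3

23,3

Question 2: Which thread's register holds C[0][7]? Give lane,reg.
r=0→G=0,rhi=0  c=7→T=3,p=1
L=0*4+3=3  i=0*2+1=1

3,1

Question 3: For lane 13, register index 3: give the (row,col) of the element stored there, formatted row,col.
13: grp=3,tig=1
[3] (3+8,1*2+1) = (11,3)

11,3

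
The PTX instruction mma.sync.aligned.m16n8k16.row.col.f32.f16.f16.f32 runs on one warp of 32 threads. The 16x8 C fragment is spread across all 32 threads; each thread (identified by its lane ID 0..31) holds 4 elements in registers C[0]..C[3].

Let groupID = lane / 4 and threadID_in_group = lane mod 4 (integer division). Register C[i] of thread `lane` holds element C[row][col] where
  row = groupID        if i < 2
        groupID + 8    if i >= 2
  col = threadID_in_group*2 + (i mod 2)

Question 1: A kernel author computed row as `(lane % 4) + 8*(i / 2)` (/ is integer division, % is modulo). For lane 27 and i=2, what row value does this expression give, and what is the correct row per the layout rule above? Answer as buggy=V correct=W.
buggy=11 correct=14

`(lane % 4) + 8*(i / 2)`[27,2]→11
27: G=6,T=3
[2] (6+8,3*2+0) = (14,6)
row: 11 vs 14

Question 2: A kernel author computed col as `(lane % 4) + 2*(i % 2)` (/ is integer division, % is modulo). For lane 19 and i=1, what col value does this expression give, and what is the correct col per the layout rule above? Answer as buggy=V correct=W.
`(lane % 4) + 2*(i % 2)`[19,1]⇒5
19: gr=4,th=3
[1] (4+0,3*2+1) = (4,7)
col: 5 vs 7

buggy=5 correct=7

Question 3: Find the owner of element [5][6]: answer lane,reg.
23,0

r:5=>grp=5,rB=0  c:6=>tig=3,lo=0
L=5*4+3=23  i=0*2+0=0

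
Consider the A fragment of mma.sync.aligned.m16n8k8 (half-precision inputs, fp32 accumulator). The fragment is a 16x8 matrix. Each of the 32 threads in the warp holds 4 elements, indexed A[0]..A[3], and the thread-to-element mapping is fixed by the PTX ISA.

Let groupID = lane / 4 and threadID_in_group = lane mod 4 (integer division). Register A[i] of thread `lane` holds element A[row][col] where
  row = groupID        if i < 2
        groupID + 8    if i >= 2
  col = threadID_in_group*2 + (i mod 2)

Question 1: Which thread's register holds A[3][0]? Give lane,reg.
12,0

r:3=>grp=3,rB=0  c:0=>tig=0,lo=0
L=3*4+0=12  i=0*2+0=0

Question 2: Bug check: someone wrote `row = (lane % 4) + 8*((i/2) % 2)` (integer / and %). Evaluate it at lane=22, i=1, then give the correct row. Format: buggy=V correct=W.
`(lane % 4) + 8*((i/2) % 2)`[22,1]→2
22: G=5,T=2
[1] (5+0,2*2+1) = (5,5)
row: 2 vs 5

buggy=2 correct=5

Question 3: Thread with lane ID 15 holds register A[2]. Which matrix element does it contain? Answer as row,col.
11,6

15: gid=3,tid=3
[2] (3+8,3*2+0) = (11,6)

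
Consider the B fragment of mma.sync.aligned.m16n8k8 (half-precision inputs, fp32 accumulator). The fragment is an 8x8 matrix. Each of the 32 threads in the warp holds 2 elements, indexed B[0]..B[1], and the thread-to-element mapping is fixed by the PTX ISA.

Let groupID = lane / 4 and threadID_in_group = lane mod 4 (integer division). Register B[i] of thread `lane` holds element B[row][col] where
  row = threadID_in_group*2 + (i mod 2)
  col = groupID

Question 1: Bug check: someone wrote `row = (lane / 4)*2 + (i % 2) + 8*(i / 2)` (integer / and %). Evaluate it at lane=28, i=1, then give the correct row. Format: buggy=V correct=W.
`(lane / 4)*2 + (i % 2) + 8*(i / 2)`[28,1]⇒15
lane 28⇒28/4=7, 28 mod 4=0
i=1  r:2·0+1⇒1  c:7
row: 15 vs 1

buggy=15 correct=1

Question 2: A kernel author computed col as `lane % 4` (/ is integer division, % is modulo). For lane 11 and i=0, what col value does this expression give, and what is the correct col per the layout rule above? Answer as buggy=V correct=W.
buggy=3 correct=2

`lane % 4`[11,0]→3
lane 11→11/4=2, 11 mod 4=3
i=0  r:2·3+0→6  c:2
col: 3 vs 2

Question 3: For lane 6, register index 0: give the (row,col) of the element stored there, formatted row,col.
lane 6->6/4=1, 6 mod 4=2
i=0  r:2·2+0->4  c:1

4,1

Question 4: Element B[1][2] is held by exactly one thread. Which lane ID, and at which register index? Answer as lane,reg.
8,1

c=2->g=2  r=1->t=0,b0=1
L=2*4+0=8  i=1=1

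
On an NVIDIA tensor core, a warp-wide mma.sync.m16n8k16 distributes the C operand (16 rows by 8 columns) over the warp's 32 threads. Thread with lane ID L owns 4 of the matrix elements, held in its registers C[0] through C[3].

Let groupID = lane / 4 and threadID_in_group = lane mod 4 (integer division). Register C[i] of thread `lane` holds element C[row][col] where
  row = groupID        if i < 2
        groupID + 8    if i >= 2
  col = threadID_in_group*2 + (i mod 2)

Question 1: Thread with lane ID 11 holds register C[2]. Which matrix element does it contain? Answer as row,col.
L=11->g=11>>2=2, t=11&3=3
[2]->row 2+8=10  col 3·2+0=6

10,6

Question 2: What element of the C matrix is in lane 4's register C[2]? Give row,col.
L=4⇒gr=4>>2=1, th=4&3=0
[2]⇒row 1+8=9  col 0·2+0=0

9,0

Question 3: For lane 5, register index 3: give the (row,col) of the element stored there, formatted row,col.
9,3

L=5->gid=5>>2=1, tid=5&3=1
[3]->row 1+8=9  col 1·2+1=3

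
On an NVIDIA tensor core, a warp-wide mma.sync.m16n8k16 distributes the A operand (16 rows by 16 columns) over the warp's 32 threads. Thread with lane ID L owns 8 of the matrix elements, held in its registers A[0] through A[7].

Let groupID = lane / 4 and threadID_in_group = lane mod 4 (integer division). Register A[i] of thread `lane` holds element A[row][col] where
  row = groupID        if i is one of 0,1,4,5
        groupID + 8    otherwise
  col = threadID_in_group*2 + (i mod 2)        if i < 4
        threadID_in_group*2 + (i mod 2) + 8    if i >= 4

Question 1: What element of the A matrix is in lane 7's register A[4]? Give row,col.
7: grp=1,tig=3
[4] (1+0,3*2+0+8) = (1,14)

1,14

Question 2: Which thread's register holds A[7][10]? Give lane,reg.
r=7⇒gr=7,Rb=0  c=10⇒Cb=1,th=1,odd=0
L=7*4+1=29  i=1*4+0*2+0=4

29,4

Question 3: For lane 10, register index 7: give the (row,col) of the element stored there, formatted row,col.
lane 10: gid=2 (10/4), tid=2 (10%4)
i=7: r=2+8=10, c=2*2+1+8=13

10,13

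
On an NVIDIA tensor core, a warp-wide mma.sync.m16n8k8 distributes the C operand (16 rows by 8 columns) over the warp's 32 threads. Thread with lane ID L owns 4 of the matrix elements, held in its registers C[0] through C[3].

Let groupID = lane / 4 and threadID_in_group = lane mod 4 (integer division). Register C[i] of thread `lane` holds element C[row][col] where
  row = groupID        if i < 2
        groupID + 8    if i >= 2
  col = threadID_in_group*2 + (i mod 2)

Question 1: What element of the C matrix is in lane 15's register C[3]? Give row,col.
11,7

lane 15: gid=3 (15/4), tid=3 (15%4)
i=3: r=3+8=11, c=3*2+1=7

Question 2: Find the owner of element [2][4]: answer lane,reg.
10,0

r:2=>grp=2,rB=0  c:4=>tig=2,lo=0
L=2*4+2=10  i=0*2+0=0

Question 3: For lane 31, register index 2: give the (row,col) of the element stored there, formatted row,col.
L=31⇒gr=31>>2=7, th=31&3=3
[2]⇒row 7+8=15  col 3·2+0=6

15,6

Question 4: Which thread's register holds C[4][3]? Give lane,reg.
r=4->g=4,rb=0  c=3->t=1,b0=1
L=4*4+1=17  i=0*2+1=1

17,1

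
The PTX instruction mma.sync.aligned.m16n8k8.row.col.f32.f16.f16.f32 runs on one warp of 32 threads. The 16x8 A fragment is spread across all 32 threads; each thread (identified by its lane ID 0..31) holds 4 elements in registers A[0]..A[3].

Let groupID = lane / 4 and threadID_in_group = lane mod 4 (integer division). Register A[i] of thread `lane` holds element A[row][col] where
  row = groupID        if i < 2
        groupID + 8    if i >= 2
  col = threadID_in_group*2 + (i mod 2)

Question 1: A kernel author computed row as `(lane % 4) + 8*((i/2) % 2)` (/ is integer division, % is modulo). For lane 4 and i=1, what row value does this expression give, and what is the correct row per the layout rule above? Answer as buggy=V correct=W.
`(lane % 4) + 8*((i/2) % 2)`[4,1]⇒0
lane 4: gr=1 (4/4), th=0 (4%4)
i=1: r=1+0=1, c=0*2+1=1
row: 0 vs 1

buggy=0 correct=1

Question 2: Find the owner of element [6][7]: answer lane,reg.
27,1

r=6->g=6,rb=0  c=7->t=3,b0=1
L=6*4+3=27  i=0*2+1=1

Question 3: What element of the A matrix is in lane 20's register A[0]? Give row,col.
L=20=>grp=20>>2=5, tig=20&3=0
[0]=>row 5+0=5  col 0·2+0=0

5,0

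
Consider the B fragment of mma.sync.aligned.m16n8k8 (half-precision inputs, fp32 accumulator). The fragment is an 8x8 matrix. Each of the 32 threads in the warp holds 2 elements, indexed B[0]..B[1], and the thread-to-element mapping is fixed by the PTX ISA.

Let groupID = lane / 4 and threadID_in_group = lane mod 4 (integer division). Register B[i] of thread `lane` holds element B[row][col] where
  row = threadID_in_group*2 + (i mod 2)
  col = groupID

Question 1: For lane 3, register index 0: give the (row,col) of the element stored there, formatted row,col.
3: grp=0,tig=3
[0] (3*2+0,0) = (6,0)

6,0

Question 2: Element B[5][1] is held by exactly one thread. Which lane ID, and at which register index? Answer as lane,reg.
c=1->g=1  r=5->t=2,b0=1
L=1*4+2=6  i=1=1

6,1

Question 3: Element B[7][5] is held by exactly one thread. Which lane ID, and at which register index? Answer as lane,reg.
23,1

c=5⇒gr=5  r=7⇒th=3,odd=1
L=5*4+3=23  i=1=1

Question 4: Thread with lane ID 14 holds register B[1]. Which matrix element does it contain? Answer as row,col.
lane 14->14/4=3, 14 mod 4=2
i=1  r:2·2+1->5  c:3

5,3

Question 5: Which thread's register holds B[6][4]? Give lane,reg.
19,0

c: 4->gid=4  r: 6->tid=3,i&1=0
L=4*4+3=19  i=0=0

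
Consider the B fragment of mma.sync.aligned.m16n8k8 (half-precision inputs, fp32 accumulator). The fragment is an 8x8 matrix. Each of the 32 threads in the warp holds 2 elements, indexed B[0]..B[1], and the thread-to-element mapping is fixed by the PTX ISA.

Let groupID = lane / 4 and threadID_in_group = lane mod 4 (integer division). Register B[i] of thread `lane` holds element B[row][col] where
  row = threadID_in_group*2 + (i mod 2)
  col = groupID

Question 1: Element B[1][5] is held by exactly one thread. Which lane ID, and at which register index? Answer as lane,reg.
c=5->g=5  r=1->t=0,b0=1
L=5*4+0=20  i=1=1

20,1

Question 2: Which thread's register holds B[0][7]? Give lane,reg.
28,0

c: 7->gid=7  r: 0->tid=0,i&1=0
L=7*4+0=28  i=0=0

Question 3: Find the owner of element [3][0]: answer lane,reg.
c=0⇒gr=0  r=3⇒th=1,odd=1
L=0*4+1=1  i=1=1

1,1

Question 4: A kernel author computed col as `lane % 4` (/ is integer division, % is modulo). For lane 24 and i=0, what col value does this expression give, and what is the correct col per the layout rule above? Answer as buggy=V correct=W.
`lane % 4`[24,0]→0
L=24→G=24>>2=6, T=24&3=0
[0]→row 0·2+0=0  col G=6
col: 0 vs 6

buggy=0 correct=6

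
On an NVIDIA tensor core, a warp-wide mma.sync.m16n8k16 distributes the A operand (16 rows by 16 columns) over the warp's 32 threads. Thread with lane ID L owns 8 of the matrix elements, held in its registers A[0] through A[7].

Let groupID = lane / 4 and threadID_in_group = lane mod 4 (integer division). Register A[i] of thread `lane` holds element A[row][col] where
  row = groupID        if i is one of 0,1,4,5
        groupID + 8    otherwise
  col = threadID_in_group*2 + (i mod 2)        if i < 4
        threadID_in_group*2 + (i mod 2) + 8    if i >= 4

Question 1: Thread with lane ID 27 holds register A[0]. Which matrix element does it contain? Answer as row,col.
lane 27⇒27/4=6, 27 mod 4=3
i=0  r:6+0⇒6  c:2·3+0+0⇒6

6,6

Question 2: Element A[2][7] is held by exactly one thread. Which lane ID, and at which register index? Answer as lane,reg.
r:2=>grp=2,rB=0  c:7=>cB=0,tig=3,lo=1
L=2*4+3=11  i=0*4+0*2+1=1

11,1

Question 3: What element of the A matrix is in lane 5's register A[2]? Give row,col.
9,2

L=5→G=5>>2=1, T=5&3=1
[2]→row 1+8=9  col 1·2+0+0=2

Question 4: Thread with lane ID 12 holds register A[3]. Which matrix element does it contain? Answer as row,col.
11,1

lane 12: gr=3 (12/4), th=0 (12%4)
i=3: r=3+8=11, c=0*2+1+0=1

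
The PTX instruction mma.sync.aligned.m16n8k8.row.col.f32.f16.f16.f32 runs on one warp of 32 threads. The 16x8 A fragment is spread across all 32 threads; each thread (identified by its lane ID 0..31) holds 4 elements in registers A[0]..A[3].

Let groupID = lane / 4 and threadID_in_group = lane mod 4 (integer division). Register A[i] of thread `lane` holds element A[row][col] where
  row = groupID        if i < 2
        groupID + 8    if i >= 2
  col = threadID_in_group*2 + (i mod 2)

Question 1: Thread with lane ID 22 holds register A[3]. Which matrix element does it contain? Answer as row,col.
lane 22=>22/4=5, 22 mod 4=2
i=3  r:5+8=>13  c:2·2+1=>5

13,5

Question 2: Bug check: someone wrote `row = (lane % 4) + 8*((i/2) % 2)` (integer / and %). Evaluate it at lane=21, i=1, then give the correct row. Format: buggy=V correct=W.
buggy=1 correct=5

`(lane % 4) + 8*((i/2) % 2)`[21,1]⇒1
L=21⇒gr=21>>2=5, th=21&3=1
[1]⇒row 5+0=5  col 1·2+1=3
row: 1 vs 5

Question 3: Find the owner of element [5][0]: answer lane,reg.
20,0

r=5⇒gr=5,Rb=0  c=0⇒th=0,odd=0
L=5*4+0=20  i=0*2+0=0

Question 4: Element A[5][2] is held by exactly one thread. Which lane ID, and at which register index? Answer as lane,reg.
21,0

r=5->g=5,rb=0  c=2->t=1,b0=0
L=5*4+1=21  i=0*2+0=0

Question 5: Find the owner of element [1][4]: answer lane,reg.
r:1=>grp=1,rB=0  c:4=>tig=2,lo=0
L=1*4+2=6  i=0*2+0=0

6,0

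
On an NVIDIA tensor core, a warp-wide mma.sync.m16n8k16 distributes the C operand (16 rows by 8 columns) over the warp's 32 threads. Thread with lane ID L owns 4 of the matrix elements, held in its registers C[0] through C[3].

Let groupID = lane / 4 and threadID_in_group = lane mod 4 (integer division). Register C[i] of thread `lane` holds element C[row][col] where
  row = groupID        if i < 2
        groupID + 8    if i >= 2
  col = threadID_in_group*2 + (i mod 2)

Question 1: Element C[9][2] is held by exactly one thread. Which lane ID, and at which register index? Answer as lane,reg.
5,2

r=9⇒gr=1,Rb=1  c=2⇒th=1,odd=0
L=1*4+1=5  i=1*2+0=2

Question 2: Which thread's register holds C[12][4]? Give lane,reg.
r=12⇒gr=4,Rb=1  c=4⇒th=2,odd=0
L=4*4+2=18  i=1*2+0=2

18,2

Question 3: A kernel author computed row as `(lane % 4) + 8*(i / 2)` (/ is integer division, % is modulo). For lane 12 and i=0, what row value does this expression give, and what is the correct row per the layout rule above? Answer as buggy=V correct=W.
buggy=0 correct=3

`(lane % 4) + 8*(i / 2)`[12,0]->0
lane 12: gid=3 (12/4), tid=0 (12%4)
i=0: r=3+0=3, c=0*2+0=0
row: 0 vs 3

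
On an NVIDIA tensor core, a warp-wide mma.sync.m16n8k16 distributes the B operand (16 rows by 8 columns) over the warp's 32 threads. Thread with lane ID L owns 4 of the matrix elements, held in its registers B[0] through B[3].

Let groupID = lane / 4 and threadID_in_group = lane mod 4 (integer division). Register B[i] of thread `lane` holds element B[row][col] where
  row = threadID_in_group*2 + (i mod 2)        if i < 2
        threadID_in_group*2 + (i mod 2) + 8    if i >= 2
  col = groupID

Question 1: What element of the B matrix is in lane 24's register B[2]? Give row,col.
8,6

L=24⇒gr=24>>2=6, th=24&3=0
[2]⇒row 0·2+0+8=8  col gr=6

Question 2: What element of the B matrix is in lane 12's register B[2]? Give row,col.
12: gid=3,tid=0
[2] (0*2+0+8,3) = (8,3)

8,3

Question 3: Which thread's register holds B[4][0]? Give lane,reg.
2,0

c: 0->gid=0  r: 4->r8=0,tid=2,i&1=0
L=0*4+2=2  i=0*2+0=0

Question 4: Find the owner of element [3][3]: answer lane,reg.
c: 3->gid=3  r: 3->r8=0,tid=1,i&1=1
L=3*4+1=13  i=0*2+1=1

13,1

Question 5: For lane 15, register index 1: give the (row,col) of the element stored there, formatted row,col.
7,3

15: gr=3,th=3
[1] (3*2+1+0,3) = (7,3)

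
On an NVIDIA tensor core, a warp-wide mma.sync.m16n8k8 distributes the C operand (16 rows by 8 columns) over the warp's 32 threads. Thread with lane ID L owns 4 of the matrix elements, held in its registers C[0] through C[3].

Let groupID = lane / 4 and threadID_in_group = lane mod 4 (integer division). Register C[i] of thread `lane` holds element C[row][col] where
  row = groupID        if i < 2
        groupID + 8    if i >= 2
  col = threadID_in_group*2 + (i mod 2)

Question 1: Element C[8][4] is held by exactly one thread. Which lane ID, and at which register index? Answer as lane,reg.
r=8->g=0,rb=1  c=4->t=2,b0=0
L=0*4+2=2  i=1*2+0=2

2,2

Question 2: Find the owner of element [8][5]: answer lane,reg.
r=8->g=0,rb=1  c=5->t=2,b0=1
L=0*4+2=2  i=1*2+1=3

2,3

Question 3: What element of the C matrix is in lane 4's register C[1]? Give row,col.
4: gid=1,tid=0
[1] (1+0,0*2+1) = (1,1)

1,1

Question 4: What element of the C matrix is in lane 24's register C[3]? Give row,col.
lane 24: grp=6 (24/4), tig=0 (24%4)
i=3: r=6+8=14, c=0*2+1=1

14,1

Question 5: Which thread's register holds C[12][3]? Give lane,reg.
17,3

r=12⇒gr=4,Rb=1  c=3⇒th=1,odd=1
L=4*4+1=17  i=1*2+1=3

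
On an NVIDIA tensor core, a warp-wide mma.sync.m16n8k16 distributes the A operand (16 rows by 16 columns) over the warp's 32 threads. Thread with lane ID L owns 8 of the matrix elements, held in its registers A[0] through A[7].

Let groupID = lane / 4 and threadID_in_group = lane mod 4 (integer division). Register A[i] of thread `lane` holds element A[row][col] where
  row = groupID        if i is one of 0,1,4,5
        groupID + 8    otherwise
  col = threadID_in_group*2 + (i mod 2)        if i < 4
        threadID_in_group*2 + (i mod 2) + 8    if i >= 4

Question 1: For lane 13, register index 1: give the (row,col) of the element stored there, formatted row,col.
3,3

L=13⇒gr=13>>2=3, th=13&3=1
[1]⇒row 3+0=3  col 1·2+1+0=3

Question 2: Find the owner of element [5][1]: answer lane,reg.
r:5=>grp=5,rB=0  c:1=>cB=0,tig=0,lo=1
L=5*4+0=20  i=0*4+0*2+1=1

20,1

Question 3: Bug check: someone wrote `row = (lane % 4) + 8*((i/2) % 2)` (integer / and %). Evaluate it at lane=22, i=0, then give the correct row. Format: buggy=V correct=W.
`(lane % 4) + 8*((i/2) % 2)`[22,0]→2
lane 22: G=5 (22/4), T=2 (22%4)
i=0: r=5+0=5, c=2*2+0+0=4
row: 2 vs 5

buggy=2 correct=5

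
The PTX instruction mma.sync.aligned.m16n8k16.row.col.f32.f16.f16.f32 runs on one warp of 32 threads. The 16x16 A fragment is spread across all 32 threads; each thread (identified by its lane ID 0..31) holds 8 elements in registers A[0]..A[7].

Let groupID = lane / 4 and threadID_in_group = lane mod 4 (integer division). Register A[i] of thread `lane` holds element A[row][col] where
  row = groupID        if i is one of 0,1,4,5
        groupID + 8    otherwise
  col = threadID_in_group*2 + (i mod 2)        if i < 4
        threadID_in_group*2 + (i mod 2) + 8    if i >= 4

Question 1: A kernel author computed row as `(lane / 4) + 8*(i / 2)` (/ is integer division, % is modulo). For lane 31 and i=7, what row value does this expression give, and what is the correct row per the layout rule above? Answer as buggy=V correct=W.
`(lane / 4) + 8*(i / 2)`[31,7]=>31
lane 31=>31/4=7, 31 mod 4=3
i=7  r:7+8=>15  c:2·3+1+8=>15
row: 31 vs 15

buggy=31 correct=15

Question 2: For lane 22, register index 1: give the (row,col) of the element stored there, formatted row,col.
22: g=5,t=2
[1] (5+0,2*2+1+0) = (5,5)

5,5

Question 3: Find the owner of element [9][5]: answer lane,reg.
r=9→G=1,rhi=1  c=5→chi=0,T=2,p=1
L=1*4+2=6  i=0*4+1*2+1=3

6,3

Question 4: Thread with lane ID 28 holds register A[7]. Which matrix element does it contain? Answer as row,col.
15,9

L=28=>grp=28>>2=7, tig=28&3=0
[7]=>row 7+8=15  col 0·2+1+8=9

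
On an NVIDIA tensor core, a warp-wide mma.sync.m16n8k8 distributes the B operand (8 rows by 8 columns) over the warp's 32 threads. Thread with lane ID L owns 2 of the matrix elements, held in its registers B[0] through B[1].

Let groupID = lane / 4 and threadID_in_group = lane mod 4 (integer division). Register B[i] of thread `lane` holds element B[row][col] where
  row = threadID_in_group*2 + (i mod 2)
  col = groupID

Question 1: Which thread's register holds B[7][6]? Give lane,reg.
c:6=>grp=6  r:7=>tig=3,lo=1
L=6*4+3=27  i=1=1

27,1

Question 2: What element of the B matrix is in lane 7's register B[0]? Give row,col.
L=7->gid=7>>2=1, tid=7&3=3
[0]->row 3·2+0=6  col gid=1

6,1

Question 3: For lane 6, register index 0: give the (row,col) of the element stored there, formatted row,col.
6: G=1,T=2
[0] (2*2+0,1) = (4,1)

4,1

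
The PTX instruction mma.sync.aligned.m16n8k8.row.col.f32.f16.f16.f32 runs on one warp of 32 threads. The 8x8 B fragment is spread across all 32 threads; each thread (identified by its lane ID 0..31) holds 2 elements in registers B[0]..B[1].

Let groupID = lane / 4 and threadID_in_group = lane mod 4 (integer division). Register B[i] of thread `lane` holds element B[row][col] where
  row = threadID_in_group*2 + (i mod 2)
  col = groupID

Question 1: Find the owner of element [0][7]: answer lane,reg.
28,0

c=7->g=7  r=0->t=0,b0=0
L=7*4+0=28  i=0=0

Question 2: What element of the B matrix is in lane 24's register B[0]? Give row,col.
0,6

lane 24=>24/4=6, 24 mod 4=0
i=0  r:2·0+0=>0  c:6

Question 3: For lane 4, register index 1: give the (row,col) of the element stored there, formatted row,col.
4: gid=1,tid=0
[1] (0*2+1,1) = (1,1)

1,1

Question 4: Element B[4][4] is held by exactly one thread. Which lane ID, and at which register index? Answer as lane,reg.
c=4->g=4  r=4->t=2,b0=0
L=4*4+2=18  i=0=0

18,0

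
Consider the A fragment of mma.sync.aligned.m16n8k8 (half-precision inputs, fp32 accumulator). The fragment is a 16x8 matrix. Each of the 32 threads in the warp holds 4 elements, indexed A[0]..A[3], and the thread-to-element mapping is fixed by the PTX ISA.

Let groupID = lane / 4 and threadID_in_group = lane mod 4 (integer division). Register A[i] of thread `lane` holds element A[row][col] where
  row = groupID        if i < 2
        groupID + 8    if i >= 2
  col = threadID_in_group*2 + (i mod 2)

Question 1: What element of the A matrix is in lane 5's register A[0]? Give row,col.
1,2

lane 5: grp=1 (5/4), tig=1 (5%4)
i=0: r=1+0=1, c=1*2+0=2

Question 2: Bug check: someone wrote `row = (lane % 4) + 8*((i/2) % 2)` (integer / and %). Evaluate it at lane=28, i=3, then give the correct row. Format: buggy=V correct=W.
`(lane % 4) + 8*((i/2) % 2)`[28,3]→8
lane 28: G=7 (28/4), T=0 (28%4)
i=3: r=7+8=15, c=0*2+1=1
row: 8 vs 15

buggy=8 correct=15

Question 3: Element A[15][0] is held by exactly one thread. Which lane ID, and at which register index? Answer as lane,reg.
28,2

r:15=>grp=7,rB=1  c:0=>tig=0,lo=0
L=7*4+0=28  i=1*2+0=2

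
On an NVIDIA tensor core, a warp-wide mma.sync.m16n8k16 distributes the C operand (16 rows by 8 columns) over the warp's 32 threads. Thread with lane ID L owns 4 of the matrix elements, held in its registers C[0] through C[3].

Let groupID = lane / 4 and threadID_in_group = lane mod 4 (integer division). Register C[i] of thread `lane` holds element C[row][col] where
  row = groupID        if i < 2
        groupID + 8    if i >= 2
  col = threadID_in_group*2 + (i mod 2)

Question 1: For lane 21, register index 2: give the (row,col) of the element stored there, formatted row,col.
lane 21⇒21/4=5, 21 mod 4=1
i=2  r:5+8⇒13  c:2·1+0⇒2

13,2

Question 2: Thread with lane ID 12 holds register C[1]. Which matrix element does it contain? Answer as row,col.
lane 12: gr=3 (12/4), th=0 (12%4)
i=1: r=3+0=3, c=0*2+1=1

3,1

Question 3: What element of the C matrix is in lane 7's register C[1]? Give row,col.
1,7

7: gid=1,tid=3
[1] (1+0,3*2+1) = (1,7)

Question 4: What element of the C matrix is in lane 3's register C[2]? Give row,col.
8,6

3: G=0,T=3
[2] (0+8,3*2+0) = (8,6)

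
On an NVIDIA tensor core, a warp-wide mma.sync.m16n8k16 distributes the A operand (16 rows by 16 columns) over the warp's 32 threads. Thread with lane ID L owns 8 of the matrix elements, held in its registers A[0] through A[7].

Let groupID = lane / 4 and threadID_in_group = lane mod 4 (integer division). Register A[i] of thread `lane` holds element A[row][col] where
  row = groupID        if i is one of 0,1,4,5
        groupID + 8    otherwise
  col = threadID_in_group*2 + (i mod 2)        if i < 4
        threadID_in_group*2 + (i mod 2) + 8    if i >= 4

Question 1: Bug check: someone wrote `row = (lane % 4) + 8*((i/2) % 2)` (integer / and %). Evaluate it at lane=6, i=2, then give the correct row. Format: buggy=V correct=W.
`(lane % 4) + 8*((i/2) % 2)`[6,2]->10
lane 6: g=1 (6/4), t=2 (6%4)
i=2: r=1+8=9, c=2*2+0+0=4
row: 10 vs 9

buggy=10 correct=9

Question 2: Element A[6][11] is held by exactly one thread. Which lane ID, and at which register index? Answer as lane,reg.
r=6⇒gr=6,Rb=0  c=11⇒Cb=1,th=1,odd=1
L=6*4+1=25  i=1*4+0*2+1=5

25,5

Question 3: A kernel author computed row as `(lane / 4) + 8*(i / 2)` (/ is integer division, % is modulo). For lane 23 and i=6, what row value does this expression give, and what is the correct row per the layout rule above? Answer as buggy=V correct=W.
`(lane / 4) + 8*(i / 2)`[23,6]=>29
lane 23=>23/4=5, 23 mod 4=3
i=6  r:5+8=>13  c:2·3+0+8=>14
row: 29 vs 13

buggy=29 correct=13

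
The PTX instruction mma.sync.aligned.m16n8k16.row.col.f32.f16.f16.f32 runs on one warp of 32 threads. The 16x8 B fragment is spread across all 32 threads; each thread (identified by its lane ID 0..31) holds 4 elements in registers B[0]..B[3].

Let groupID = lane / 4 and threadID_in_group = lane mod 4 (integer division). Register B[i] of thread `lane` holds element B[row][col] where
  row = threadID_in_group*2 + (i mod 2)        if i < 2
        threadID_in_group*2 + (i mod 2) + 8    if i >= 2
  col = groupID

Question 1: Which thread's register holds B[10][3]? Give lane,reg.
c=3->g=3  r=10->rb=1,t=1,b0=0
L=3*4+1=13  i=1*2+0=2

13,2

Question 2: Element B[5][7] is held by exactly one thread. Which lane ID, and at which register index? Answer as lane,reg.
c=7⇒gr=7  r=5⇒Rb=0,th=2,odd=1
L=7*4+2=30  i=0*2+1=1

30,1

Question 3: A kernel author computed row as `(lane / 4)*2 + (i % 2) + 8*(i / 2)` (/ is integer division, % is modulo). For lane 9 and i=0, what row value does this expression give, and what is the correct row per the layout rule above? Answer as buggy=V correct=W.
`(lane / 4)*2 + (i % 2) + 8*(i / 2)`[9,0]→4
9: G=2,T=1
[0] (1*2+0+0,2) = (2,2)
row: 4 vs 2

buggy=4 correct=2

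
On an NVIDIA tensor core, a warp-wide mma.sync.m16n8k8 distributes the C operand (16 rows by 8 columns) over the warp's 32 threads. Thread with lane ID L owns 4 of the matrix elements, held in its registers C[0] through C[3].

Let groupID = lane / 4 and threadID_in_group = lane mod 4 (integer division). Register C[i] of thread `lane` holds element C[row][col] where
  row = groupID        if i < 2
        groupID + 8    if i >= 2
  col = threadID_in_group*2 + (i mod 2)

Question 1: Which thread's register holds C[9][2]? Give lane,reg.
5,2

r=9->g=1,rb=1  c=2->t=1,b0=0
L=1*4+1=5  i=1*2+0=2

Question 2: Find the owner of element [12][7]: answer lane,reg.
19,3

r=12→G=4,rhi=1  c=7→T=3,p=1
L=4*4+3=19  i=1*2+1=3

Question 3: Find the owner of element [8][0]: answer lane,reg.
r=8->g=0,rb=1  c=0->t=0,b0=0
L=0*4+0=0  i=1*2+0=2

0,2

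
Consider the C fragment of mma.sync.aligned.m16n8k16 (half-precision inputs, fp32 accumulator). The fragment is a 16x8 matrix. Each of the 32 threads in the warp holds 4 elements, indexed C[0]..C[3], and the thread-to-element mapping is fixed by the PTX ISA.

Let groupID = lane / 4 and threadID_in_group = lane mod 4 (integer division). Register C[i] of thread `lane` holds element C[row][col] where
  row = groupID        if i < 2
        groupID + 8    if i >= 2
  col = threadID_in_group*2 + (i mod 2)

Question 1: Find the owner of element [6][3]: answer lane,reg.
25,1

r=6→G=6,rhi=0  c=3→T=1,p=1
L=6*4+1=25  i=0*2+1=1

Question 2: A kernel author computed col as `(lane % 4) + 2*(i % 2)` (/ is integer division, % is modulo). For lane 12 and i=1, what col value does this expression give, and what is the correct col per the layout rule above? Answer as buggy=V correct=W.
`(lane % 4) + 2*(i % 2)`[12,1]⇒2
12: gr=3,th=0
[1] (3+0,0*2+1) = (3,1)
col: 2 vs 1

buggy=2 correct=1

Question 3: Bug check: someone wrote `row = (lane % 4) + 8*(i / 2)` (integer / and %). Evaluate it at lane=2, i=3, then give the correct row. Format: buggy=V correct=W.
`(lane % 4) + 8*(i / 2)`[2,3]→10
2: G=0,T=2
[3] (0+8,2*2+1) = (8,5)
row: 10 vs 8

buggy=10 correct=8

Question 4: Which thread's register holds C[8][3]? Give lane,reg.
r=8⇒gr=0,Rb=1  c=3⇒th=1,odd=1
L=0*4+1=1  i=1*2+1=3

1,3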